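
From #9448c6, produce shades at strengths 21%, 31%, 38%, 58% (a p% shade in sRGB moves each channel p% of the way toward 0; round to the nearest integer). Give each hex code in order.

#75399c, #663289, #5c2d7b, #3e1e53

#9448c6 is rgb(148, 72, 198).
21%: (148 − 31.08 = 116.92→117, 72 − 15.12 = 56.88→57, 198 − 41.58 = 156.42→156) → #75399c
31%: (148 − 45.88 = 102.12→102, 72 − 22.32 = 49.68→50, 198 − 61.38 = 136.62→137) → #663289
38%: (148 − 56.24 = 91.76→92, 72 − 27.36 = 44.64→45, 198 − 75.24 = 122.76→123) → #5c2d7b
58%: (148 − 85.84 = 62.16→62, 72 − 41.76 = 30.24→30, 198 − 114.84 = 83.16→83) → #3e1e53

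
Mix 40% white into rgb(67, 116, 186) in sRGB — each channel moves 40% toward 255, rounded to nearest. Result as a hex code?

#8eacd6

A 40% tint moves each channel 40% toward 255:
  R: 67 + 75.2 = 142.2 → 142
  G: 116 + 0.4×(255−116) = 116 + 55.6 = 171.6 → 172
  B: 186 + 0.4×(255−186) = 186 + 27.6 = 213.6 → 214
rgb(142, 172, 214) = #8eacd6.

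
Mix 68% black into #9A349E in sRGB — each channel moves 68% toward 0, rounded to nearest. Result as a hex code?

#9A349E is rgb(154, 52, 158).
Per channel, c → c + 0.68(0 − c):
  R: 154 − 104.72 = 49.28 → 49
  G: 52 + 0.68×(0−52) = 52 − 35.36 = 16.64 → 17
  B: 158 + 0.68×(0−158) = 158 − 107.44 = 50.56 → 51
rgb(49, 17, 51) = #311133.

#311133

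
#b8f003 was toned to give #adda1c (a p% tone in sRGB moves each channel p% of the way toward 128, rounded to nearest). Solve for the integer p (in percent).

20%

#b8f003 is rgb(184, 240, 3); #adda1c is rgb(173, 218, 28).
On the B channel (widest range): 28 ≈ 3 + (p/100)(128 − 3), so p ≈ 100×(28 − 3)/(128 − 3) = 2500/125 = 20.00.
p = 20 reproduces all three channels after rounding.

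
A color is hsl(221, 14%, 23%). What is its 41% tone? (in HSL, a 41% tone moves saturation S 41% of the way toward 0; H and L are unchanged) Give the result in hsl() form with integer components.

hsl(221, 8%, 23%)

S moves 41% from 14 toward 0: 14 − 5.74 = 8.26 → 8.
H and L are unchanged.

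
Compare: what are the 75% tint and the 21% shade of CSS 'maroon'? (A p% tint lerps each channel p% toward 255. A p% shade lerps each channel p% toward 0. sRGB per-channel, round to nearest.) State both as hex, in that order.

#DFBFBF, #650000

CSS maroon is rgb(128, 0, 0).
75% tint:
  R: 128 + 0.75×(255−128) = 128 + 95.25 = 223.25 → 223
  G: 0 + 191.25 = 191.25 → 191
  B: 0 + 0.75×(255−0) = 0 + 191.25 = 191.25 → 191
  → #DFBFBF
21% shade:
  R: 128 − 26.88 = 101.12 → 101
  G: 0 + 0 = 0 → 0
  B: 0 + 0.21×(0−0) = 0 + 0 = 0 → 0
  → #650000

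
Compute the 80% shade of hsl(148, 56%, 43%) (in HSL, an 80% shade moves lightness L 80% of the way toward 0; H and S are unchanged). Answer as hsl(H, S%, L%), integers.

hsl(148, 56%, 9%)

L moves 80% from 43 toward 0: 43 − 34.4 = 8.6 → 9.
H and S are unchanged.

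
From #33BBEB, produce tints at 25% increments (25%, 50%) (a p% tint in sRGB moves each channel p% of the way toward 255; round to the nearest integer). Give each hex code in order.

#33BBEB is rgb(51, 187, 235).
25%: (51 + 51 = 102→102, 187 + 17 = 204→204, 235 + 5 = 240→240) → #66CCF0
50%: (51 + 102 = 153→153, 187 + 34 = 221→221, 235 + 10 = 245→245) → #99DDF5

#66CCF0, #99DDF5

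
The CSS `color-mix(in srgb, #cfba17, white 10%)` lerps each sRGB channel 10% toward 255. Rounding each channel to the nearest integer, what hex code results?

#cfba17 is rgb(207, 186, 23).
A 10% tint moves each channel 10% toward 255:
  R: 207 + 4.8 = 211.8 → 212
  G: 186 + 0.1×(255−186) = 186 + 6.9 = 192.9 → 193
  B: 23 + 23.2 = 46.2 → 46
rgb(212, 193, 46) = #d4c12e.

#d4c12e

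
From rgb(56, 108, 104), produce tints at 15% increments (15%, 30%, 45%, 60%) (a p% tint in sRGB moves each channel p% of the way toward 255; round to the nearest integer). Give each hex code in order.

15%: (56 + 29.85 = 85.85→86, 108 + 22.05 = 130.05→130, 104 + 22.65 = 126.65→127) → #56827F
30%: (56 + 59.7 = 115.7→116, 108 + 44.1 = 152.1→152, 104 + 45.3 = 149.3→149) → #749895
45%: (56 + 89.55 = 145.55→146, 108 + 66.15 = 174.15→174, 104 + 67.95 = 171.95→172) → #92AEAC
60%: (56 + 119.4 = 175.4→175, 108 + 88.2 = 196.2→196, 104 + 90.6 = 194.6→195) → #AFC4C3

#56827F, #749895, #92AEAC, #AFC4C3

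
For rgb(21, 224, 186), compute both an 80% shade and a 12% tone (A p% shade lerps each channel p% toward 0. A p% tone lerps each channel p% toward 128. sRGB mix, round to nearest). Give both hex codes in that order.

#042d25, #22d4b3

80% shade:
  R: 21 + 0.8×(0−21) = 21 − 16.8 = 4.2 → 4
  G: 224 + 0.8×(0−224) = 224 − 179.2 = 44.8 → 45
  B: 186 + 0.8×(0−186) = 186 − 148.8 = 37.2 → 37
  → #042d25
12% tone:
  R: 21 + 0.12×(128−21) = 21 + 12.84 = 33.84 → 34
  G: 224 − 11.52 = 212.48 → 212
  B: 186 + 0.12×(128−186) = 186 − 6.96 = 179.04 → 179
  → #22d4b3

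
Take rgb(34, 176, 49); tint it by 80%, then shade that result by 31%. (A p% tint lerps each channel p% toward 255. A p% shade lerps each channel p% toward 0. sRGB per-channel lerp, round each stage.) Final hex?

#92a594

Lerp each channel 80% toward 255:
  R: 34 + 0.8×(255−34) = 34 + 176.8 = 210.8 → 211
  G: 176 + 0.8×(255−176) = 176 + 63.2 = 239.2 → 239
  B: 49 + 164.8 = 213.8 → 214
After the tint: rgb(211, 239, 214) = #d3efd6.
Lerp each channel 31% toward 0:
  R: 211 − 65.41 = 145.59 → 146
  G: 239 − 74.09 = 164.91 → 165
  B: 214 − 66.34 = 147.66 → 148
rgb(146, 165, 148) = #92a594.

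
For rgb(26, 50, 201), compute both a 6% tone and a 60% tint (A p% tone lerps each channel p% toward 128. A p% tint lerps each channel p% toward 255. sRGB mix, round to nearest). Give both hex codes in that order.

#2037c5, #a3ade9

6% tone:
  R: 26 + 0.06×(128−26) = 26 + 6.12 = 32.12 → 32
  G: 50 + 0.06×(128−50) = 50 + 4.68 = 54.68 → 55
  B: 201 − 4.38 = 196.62 → 197
  → #2037c5
60% tint:
  R: 26 + 137.4 = 163.4 → 163
  G: 50 + 0.6×(255−50) = 50 + 123 = 173 → 173
  B: 201 + 0.6×(255−201) = 201 + 32.4 = 233.4 → 233
  → #a3ade9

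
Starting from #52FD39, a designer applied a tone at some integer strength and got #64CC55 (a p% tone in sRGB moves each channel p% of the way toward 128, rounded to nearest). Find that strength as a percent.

#52FD39 is rgb(82, 253, 57); #64CC55 is rgb(100, 204, 85).
On the G channel (widest range): 204 ≈ 253 + (p/100)(128 − 253), so p ≈ 100×(204 − 253)/(128 − 253) = -4900/-125 = 39.20.
p = 39 reproduces all three channels after rounding.

39%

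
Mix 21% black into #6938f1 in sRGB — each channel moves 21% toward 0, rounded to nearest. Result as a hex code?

#6938f1 is rgb(105, 56, 241).
Per channel, c → c + 0.21(0 − c):
  R: 105 − 22.05 = 82.95 → 83
  G: 56 + 0.21×(0−56) = 56 − 11.76 = 44.24 → 44
  B: 241 + 0.21×(0−241) = 241 − 50.61 = 190.39 → 190
rgb(83, 44, 190) = #532cbe.

#532cbe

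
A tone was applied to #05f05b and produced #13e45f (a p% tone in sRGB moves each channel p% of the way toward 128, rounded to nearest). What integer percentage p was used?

11%

#05f05b is rgb(5, 240, 91); #13e45f is rgb(19, 228, 95).
On the R channel (widest range): 19 ≈ 5 + (p/100)(128 − 5), so p ≈ 100×(19 − 5)/(128 − 5) = 1400/123 = 11.38.
p = 11 reproduces all three channels after rounding.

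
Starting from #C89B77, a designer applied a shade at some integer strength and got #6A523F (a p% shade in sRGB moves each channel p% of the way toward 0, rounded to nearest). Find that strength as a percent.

47%

#C89B77 is rgb(200, 155, 119); #6A523F is rgb(106, 82, 63).
On the R channel (widest range): 106 ≈ 200 + (p/100)(0 − 200), so p ≈ 100×(106 − 200)/(0 − 200) = -9400/-200 = 47.00.
p = 47 reproduces all three channels after rounding.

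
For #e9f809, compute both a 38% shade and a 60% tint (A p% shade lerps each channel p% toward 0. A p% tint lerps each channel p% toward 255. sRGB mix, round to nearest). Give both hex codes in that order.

#909a06, #f6fc9d

#e9f809 is rgb(233, 248, 9).
38% shade:
  R: 233 + 0.38×(0−233) = 233 − 88.54 = 144.46 → 144
  G: 248 + 0.38×(0−248) = 248 − 94.24 = 153.76 → 154
  B: 9 + 0.38×(0−9) = 9 − 3.42 = 5.58 → 6
  → #909a06
60% tint:
  R: 233 + 13.2 = 246.2 → 246
  G: 248 + 4.2 = 252.2 → 252
  B: 9 + 147.6 = 156.6 → 157
  → #f6fc9d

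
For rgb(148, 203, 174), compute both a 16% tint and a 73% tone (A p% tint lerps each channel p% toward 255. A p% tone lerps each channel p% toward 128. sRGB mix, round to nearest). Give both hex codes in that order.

#A5D3BB, #85948C

16% tint:
  R: 148 + 17.12 = 165.12 → 165
  G: 203 + 0.16×(255−203) = 203 + 8.32 = 211.32 → 211
  B: 174 + 0.16×(255−174) = 174 + 12.96 = 186.96 → 187
  → #A5D3BB
73% tone:
  R: 148 − 14.6 = 133.4 → 133
  G: 203 − 54.75 = 148.25 → 148
  B: 174 + 0.73×(128−174) = 174 − 33.58 = 140.42 → 140
  → #85948C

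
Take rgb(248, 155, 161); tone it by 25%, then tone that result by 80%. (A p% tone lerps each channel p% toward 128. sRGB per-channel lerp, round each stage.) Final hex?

Per channel, c → c + 0.25(128 − c):
  R: 248 + 0.25×(128−248) = 248 − 30 = 218 → 218
  G: 155 + 0.25×(128−155) = 155 − 6.75 = 148.25 → 148
  B: 161 − 8.25 = 152.75 → 153
After the tone: rgb(218, 148, 153) = #DA9499.
An 80% tone moves each channel 80% toward 128:
  R: 218 − 72 = 146 → 146
  G: 148 − 16 = 132 → 132
  B: 153 + 0.8×(128−153) = 153 − 20 = 133 → 133
rgb(146, 132, 133) = #928485.

#928485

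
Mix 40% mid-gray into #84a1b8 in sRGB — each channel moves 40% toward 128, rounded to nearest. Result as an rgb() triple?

rgb(130, 148, 162)

#84a1b8 is rgb(132, 161, 184).
Lerp each channel 40% toward 128:
  R: 132 + 0.4×(128−132) = 132 − 1.6 = 130.4 → 130
  G: 161 + 0.4×(128−161) = 161 − 13.2 = 147.8 → 148
  B: 184 − 22.4 = 161.6 → 162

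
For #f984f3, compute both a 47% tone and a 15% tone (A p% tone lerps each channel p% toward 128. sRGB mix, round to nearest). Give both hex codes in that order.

#c082bd, #e783e2

#f984f3 is rgb(249, 132, 243).
47% tone:
  R: 249 − 56.87 = 192.13 → 192
  G: 132 − 1.88 = 130.12 → 130
  B: 243 − 54.05 = 188.95 → 189
  → #c082bd
15% tone:
  R: 249 − 18.15 = 230.85 → 231
  G: 132 + 0.15×(128−132) = 132 − 0.6 = 131.4 → 131
  B: 243 − 17.25 = 225.75 → 226
  → #e783e2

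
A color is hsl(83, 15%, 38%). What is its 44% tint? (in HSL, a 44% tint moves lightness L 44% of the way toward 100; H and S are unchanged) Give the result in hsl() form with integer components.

L moves 44% from 38 toward 100: 38 + 27.28 = 65.28 → 65.
H and S are unchanged.

hsl(83, 15%, 65%)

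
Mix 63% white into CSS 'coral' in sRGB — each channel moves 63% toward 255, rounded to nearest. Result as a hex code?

#FFD0BE

CSS coral is rgb(255, 127, 80).
Per channel, c → c + 0.63(255 − c):
  R: 255 + 0 = 255 → 255
  G: 127 + 80.64 = 207.64 → 208
  B: 80 + 0.63×(255−80) = 80 + 110.25 = 190.25 → 190
rgb(255, 208, 190) = #FFD0BE.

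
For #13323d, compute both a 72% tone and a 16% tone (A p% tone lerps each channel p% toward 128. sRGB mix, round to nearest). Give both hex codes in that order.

#616a6d, #243e48

#13323d is rgb(19, 50, 61).
72% tone:
  R: 19 + 0.72×(128−19) = 19 + 78.48 = 97.48 → 97
  G: 50 + 0.72×(128−50) = 50 + 56.16 = 106.16 → 106
  B: 61 + 48.24 = 109.24 → 109
  → #616a6d
16% tone:
  R: 19 + 17.44 = 36.44 → 36
  G: 50 + 12.48 = 62.48 → 62
  B: 61 + 10.72 = 71.72 → 72
  → #243e48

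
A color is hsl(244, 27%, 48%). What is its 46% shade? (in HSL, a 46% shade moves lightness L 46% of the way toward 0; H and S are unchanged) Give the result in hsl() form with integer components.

L moves 46% from 48 toward 0: 48 − 22.08 = 25.92 → 26.
H and S are unchanged.

hsl(244, 27%, 26%)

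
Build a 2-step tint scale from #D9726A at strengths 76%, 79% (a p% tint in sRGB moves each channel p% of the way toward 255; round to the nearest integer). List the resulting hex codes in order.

#F6DDDB, #F7E1E0

#D9726A is rgb(217, 114, 106).
76%: (217 + 28.88 = 245.88→246, 114 + 107.16 = 221.16→221, 106 + 113.24 = 219.24→219) → #F6DDDB
79%: (217 + 30.02 = 247.02→247, 114 + 111.39 = 225.39→225, 106 + 117.71 = 223.71→224) → #F7E1E0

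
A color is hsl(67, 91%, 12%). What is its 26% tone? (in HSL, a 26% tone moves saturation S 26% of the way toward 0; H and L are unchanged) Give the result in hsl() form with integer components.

S moves 26% from 91 toward 0: 91 − 23.66 = 67.34 → 67.
H and L are unchanged.

hsl(67, 67%, 12%)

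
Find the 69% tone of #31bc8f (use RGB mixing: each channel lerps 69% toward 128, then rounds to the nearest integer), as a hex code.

#689385

#31bc8f is rgb(49, 188, 143).
Per channel, c → c + 0.69(128 − c):
  R: 49 + 0.69×(128−49) = 49 + 54.51 = 103.51 → 104
  G: 188 − 41.4 = 146.6 → 147
  B: 143 − 10.35 = 132.65 → 133
rgb(104, 147, 133) = #689385.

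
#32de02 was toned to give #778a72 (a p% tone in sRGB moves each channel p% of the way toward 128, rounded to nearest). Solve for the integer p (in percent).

#32de02 is rgb(50, 222, 2); #778a72 is rgb(119, 138, 114).
On the B channel (widest range): 114 ≈ 2 + (p/100)(128 − 2), so p ≈ 100×(114 − 2)/(128 − 2) = 11200/126 = 88.89.
p = 89 reproduces all three channels after rounding.

89%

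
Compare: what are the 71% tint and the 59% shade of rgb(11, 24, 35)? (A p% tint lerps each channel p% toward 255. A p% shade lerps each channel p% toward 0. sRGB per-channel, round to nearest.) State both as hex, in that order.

#B8BCBF, #050A0E

71% tint:
  R: 11 + 173.24 = 184.24 → 184
  G: 24 + 0.71×(255−24) = 24 + 164.01 = 188.01 → 188
  B: 35 + 156.2 = 191.2 → 191
  → #B8BCBF
59% shade:
  R: 11 + 0.59×(0−11) = 11 − 6.49 = 4.51 → 5
  G: 24 + 0.59×(0−24) = 24 − 14.16 = 9.84 → 10
  B: 35 + 0.59×(0−35) = 35 − 20.65 = 14.35 → 14
  → #050A0E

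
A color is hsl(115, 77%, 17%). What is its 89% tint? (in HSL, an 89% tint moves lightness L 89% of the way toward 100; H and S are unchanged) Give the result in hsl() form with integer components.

hsl(115, 77%, 91%)

L moves 89% from 17 toward 100: 17 + 73.87 = 90.87 → 91.
H and S are unchanged.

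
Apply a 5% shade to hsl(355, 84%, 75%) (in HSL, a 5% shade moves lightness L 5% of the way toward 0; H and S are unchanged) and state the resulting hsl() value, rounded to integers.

L moves 5% from 75 toward 0: 75 − 3.75 = 71.25 → 71.
H and S are unchanged.

hsl(355, 84%, 71%)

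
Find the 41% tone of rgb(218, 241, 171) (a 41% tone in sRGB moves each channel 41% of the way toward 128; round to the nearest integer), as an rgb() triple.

rgb(181, 195, 153)

A 41% tone moves each channel 41% toward 128:
  R: 218 + 0.41×(128−218) = 218 − 36.9 = 181.1 → 181
  G: 241 − 46.33 = 194.67 → 195
  B: 171 − 17.63 = 153.37 → 153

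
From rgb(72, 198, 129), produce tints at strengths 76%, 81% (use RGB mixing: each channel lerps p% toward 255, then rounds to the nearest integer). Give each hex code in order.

76%: (72 + 139.08 = 211.08→211, 198 + 43.32 = 241.32→241, 129 + 95.76 = 224.76→225) → #d3f1e1
81%: (72 + 148.23 = 220.23→220, 198 + 46.17 = 244.17→244, 129 + 102.06 = 231.06→231) → #dcf4e7

#d3f1e1, #dcf4e7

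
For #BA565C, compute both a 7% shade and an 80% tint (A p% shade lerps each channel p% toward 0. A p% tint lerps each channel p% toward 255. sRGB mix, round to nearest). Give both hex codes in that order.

#BA565C is rgb(186, 86, 92).
7% shade:
  R: 186 − 13.02 = 172.98 → 173
  G: 86 + 0.07×(0−86) = 86 − 6.02 = 79.98 → 80
  B: 92 − 6.44 = 85.56 → 86
  → #AD5056
80% tint:
  R: 186 + 55.2 = 241.2 → 241
  G: 86 + 0.8×(255−86) = 86 + 135.2 = 221.2 → 221
  B: 92 + 130.4 = 222.4 → 222
  → #F1DDDE

#AD5056, #F1DDDE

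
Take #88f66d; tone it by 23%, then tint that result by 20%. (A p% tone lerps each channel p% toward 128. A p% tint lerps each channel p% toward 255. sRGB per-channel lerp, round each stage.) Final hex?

#88f66d is rgb(136, 246, 109).
A 23% tone moves each channel 23% toward 128:
  R: 136 + 0.23×(128−136) = 136 − 1.84 = 134.16 → 134
  G: 246 + 0.23×(128−246) = 246 − 27.14 = 218.86 → 219
  B: 109 + 4.37 = 113.37 → 113
After the tone: rgb(134, 219, 113) = #86db71.
Per channel, c → c + 0.2(255 − c):
  R: 134 + 24.2 = 158.2 → 158
  G: 219 + 0.2×(255−219) = 219 + 7.2 = 226.2 → 226
  B: 113 + 0.2×(255−113) = 113 + 28.4 = 141.4 → 141
rgb(158, 226, 141) = #9ee28d.

#9ee28d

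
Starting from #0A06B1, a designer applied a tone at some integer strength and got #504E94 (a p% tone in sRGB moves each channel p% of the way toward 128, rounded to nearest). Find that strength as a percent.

59%

#0A06B1 is rgb(10, 6, 177); #504E94 is rgb(80, 78, 148).
On the G channel (widest range): 78 ≈ 6 + (p/100)(128 − 6), so p ≈ 100×(78 − 6)/(128 − 6) = 7200/122 = 59.02.
p = 59 reproduces all three channels after rounding.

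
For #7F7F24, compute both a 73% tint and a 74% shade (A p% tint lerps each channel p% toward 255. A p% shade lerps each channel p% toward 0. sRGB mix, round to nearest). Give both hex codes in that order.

#DCDCC4, #212109

#7F7F24 is rgb(127, 127, 36).
73% tint:
  R: 127 + 93.44 = 220.44 → 220
  G: 127 + 0.73×(255−127) = 127 + 93.44 = 220.44 → 220
  B: 36 + 0.73×(255−36) = 36 + 159.87 = 195.87 → 196
  → #DCDCC4
74% shade:
  R: 127 − 93.98 = 33.02 → 33
  G: 127 + 0.74×(0−127) = 127 − 93.98 = 33.02 → 33
  B: 36 + 0.74×(0−36) = 36 − 26.64 = 9.36 → 9
  → #212109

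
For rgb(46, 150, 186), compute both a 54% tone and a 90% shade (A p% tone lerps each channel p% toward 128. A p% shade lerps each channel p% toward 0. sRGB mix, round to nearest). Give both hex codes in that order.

54% tone:
  R: 46 + 44.28 = 90.28 → 90
  G: 150 + 0.54×(128−150) = 150 − 11.88 = 138.12 → 138
  B: 186 − 31.32 = 154.68 → 155
  → #5a8a9b
90% shade:
  R: 46 + 0.9×(0−46) = 46 − 41.4 = 4.6 → 5
  G: 150 + 0.9×(0−150) = 150 − 135 = 15 → 15
  B: 186 + 0.9×(0−186) = 186 − 167.4 = 18.6 → 19
  → #050f13

#5a8a9b, #050f13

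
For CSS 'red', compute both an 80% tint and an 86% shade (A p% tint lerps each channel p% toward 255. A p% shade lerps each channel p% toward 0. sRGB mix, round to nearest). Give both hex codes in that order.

#FFCCCC, #240000

CSS red is rgb(255, 0, 0).
80% tint:
  R: 255 + 0 = 255 → 255
  G: 0 + 204 = 204 → 204
  B: 0 + 0.8×(255−0) = 0 + 204 = 204 → 204
  → #FFCCCC
86% shade:
  R: 255 + 0.86×(0−255) = 255 − 219.3 = 35.7 → 36
  G: 0 + 0 = 0 → 0
  B: 0 + 0 = 0 → 0
  → #240000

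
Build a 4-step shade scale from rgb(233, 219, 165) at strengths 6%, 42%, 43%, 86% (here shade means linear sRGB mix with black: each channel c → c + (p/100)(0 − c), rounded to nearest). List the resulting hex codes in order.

#dbce9b, #877f60, #857d5e, #211f17

6%: (233 − 13.98 = 219.02→219, 219 − 13.14 = 205.86→206, 165 − 9.9 = 155.1→155) → #dbce9b
42%: (233 − 97.86 = 135.14→135, 219 − 91.98 = 127.02→127, 165 − 69.3 = 95.7→96) → #877f60
43%: (233 − 100.19 = 132.81→133, 219 − 94.17 = 124.83→125, 165 − 70.95 = 94.05→94) → #857d5e
86%: (233 − 200.38 = 32.62→33, 219 − 188.34 = 30.66→31, 165 − 141.9 = 23.1→23) → #211f17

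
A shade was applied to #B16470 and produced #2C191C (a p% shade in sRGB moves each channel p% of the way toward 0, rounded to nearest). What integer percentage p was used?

#B16470 is rgb(177, 100, 112); #2C191C is rgb(44, 25, 28).
On the R channel (widest range): 44 ≈ 177 + (p/100)(0 − 177), so p ≈ 100×(44 − 177)/(0 − 177) = -13300/-177 = 75.14.
p = 75 reproduces all three channels after rounding.

75%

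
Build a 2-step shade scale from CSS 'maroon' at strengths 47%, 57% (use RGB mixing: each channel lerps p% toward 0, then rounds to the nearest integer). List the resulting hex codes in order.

#440000, #370000

CSS maroon is rgb(128, 0, 0).
47%: (128 − 60.16 = 67.84→68, 0→0, 0→0) → #440000
57%: (128 − 72.96 = 55.04→55, 0→0, 0→0) → #370000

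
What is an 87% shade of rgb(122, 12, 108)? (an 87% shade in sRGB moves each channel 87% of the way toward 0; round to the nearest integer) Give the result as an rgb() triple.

rgb(16, 2, 14)

Per channel, c → c + 0.87(0 − c):
  R: 122 − 106.14 = 15.86 → 16
  G: 12 + 0.87×(0−12) = 12 − 10.44 = 1.56 → 2
  B: 108 + 0.87×(0−108) = 108 − 93.96 = 14.04 → 14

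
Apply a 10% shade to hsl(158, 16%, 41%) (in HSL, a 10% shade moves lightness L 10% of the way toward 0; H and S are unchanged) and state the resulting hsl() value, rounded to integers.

hsl(158, 16%, 37%)

L moves 10% from 41 toward 0: 41 − 4.1 = 36.9 → 37.
H and S are unchanged.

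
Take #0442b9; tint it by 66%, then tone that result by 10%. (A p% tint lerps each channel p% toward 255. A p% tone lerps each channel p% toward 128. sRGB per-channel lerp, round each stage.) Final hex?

#0442b9 is rgb(4, 66, 185).
Lerp each channel 66% toward 255:
  R: 4 + 165.66 = 169.66 → 170
  G: 66 + 124.74 = 190.74 → 191
  B: 185 + 46.2 = 231.2 → 231
After the tint: rgb(170, 191, 231) = #aabfe7.
Per channel, c → c + 0.1(128 − c):
  R: 170 − 4.2 = 165.8 → 166
  G: 191 + 0.1×(128−191) = 191 − 6.3 = 184.7 → 185
  B: 231 + 0.1×(128−231) = 231 − 10.3 = 220.7 → 221
rgb(166, 185, 221) = #a6b9dd.

#a6b9dd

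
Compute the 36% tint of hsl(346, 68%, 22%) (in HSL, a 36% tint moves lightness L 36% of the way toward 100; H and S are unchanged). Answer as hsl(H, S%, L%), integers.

L moves 36% from 22 toward 100: 22 + 28.08 = 50.08 → 50.
H and S are unchanged.

hsl(346, 68%, 50%)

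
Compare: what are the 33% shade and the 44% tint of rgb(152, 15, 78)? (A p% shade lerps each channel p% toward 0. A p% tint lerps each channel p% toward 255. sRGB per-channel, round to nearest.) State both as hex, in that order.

#660A34, #C5799C

33% shade:
  R: 152 − 50.16 = 101.84 → 102
  G: 15 + 0.33×(0−15) = 15 − 4.95 = 10.05 → 10
  B: 78 + 0.33×(0−78) = 78 − 25.74 = 52.26 → 52
  → #660A34
44% tint:
  R: 152 + 0.44×(255−152) = 152 + 45.32 = 197.32 → 197
  G: 15 + 105.6 = 120.6 → 121
  B: 78 + 0.44×(255−78) = 78 + 77.88 = 155.88 → 156
  → #C5799C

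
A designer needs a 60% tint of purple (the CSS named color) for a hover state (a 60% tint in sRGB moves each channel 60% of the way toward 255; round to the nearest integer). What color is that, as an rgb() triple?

rgb(204, 153, 204)

CSS purple is rgb(128, 0, 128).
Per channel, c → c + 0.6(255 − c):
  R: 128 + 0.6×(255−128) = 128 + 76.2 = 204.2 → 204
  G: 0 + 0.6×(255−0) = 0 + 153 = 153 → 153
  B: 128 + 76.2 = 204.2 → 204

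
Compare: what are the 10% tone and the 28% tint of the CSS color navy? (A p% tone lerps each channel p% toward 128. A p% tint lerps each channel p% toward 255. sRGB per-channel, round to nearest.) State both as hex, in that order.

#0D0D80, #4747A4

CSS navy is rgb(0, 0, 128).
10% tone:
  R: 0 + 12.8 = 12.8 → 13
  G: 0 + 12.8 = 12.8 → 13
  B: 128 + 0 = 128 → 128
  → #0D0D80
28% tint:
  R: 0 + 0.28×(255−0) = 0 + 71.4 = 71.4 → 71
  G: 0 + 0.28×(255−0) = 0 + 71.4 = 71.4 → 71
  B: 128 + 0.28×(255−128) = 128 + 35.56 = 163.56 → 164
  → #4747A4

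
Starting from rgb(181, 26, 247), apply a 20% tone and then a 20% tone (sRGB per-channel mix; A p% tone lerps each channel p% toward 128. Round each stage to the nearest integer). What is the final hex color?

#a23ecc

Per channel, c → c + 0.2(128 − c):
  R: 181 − 10.6 = 170.4 → 170
  G: 26 + 0.2×(128−26) = 26 + 20.4 = 46.4 → 46
  B: 247 − 23.8 = 223.2 → 223
After the tone: rgb(170, 46, 223) = #aa2edf.
Per channel, c → c + 0.2(128 − c):
  R: 170 + 0.2×(128−170) = 170 − 8.4 = 161.6 → 162
  G: 46 + 0.2×(128−46) = 46 + 16.4 = 62.4 → 62
  B: 223 − 19 = 204 → 204
rgb(162, 62, 204) = #a23ecc.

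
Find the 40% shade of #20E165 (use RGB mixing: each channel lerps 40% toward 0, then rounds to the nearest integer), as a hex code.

#20E165 is rgb(32, 225, 101).
A 40% shade moves each channel 40% toward 0:
  R: 32 + 0.4×(0−32) = 32 − 12.8 = 19.2 → 19
  G: 225 − 90 = 135 → 135
  B: 101 + 0.4×(0−101) = 101 − 40.4 = 60.6 → 61
rgb(19, 135, 61) = #13873D.

#13873D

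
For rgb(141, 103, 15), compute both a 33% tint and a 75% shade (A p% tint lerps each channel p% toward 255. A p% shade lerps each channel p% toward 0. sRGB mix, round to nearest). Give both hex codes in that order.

33% tint:
  R: 141 + 37.62 = 178.62 → 179
  G: 103 + 0.33×(255−103) = 103 + 50.16 = 153.16 → 153
  B: 15 + 0.33×(255−15) = 15 + 79.2 = 94.2 → 94
  → #b3995e
75% shade:
  R: 141 − 105.75 = 35.25 → 35
  G: 103 + 0.75×(0−103) = 103 − 77.25 = 25.75 → 26
  B: 15 − 11.25 = 3.75 → 4
  → #231a04

#b3995e, #231a04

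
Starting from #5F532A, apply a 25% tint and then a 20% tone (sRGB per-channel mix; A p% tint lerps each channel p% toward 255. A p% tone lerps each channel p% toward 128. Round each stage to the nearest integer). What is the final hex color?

#5F532A is rgb(95, 83, 42).
Per channel, c → c + 0.25(255 − c):
  R: 95 + 0.25×(255−95) = 95 + 40 = 135 → 135
  G: 83 + 0.25×(255−83) = 83 + 43 = 126 → 126
  B: 42 + 0.25×(255−42) = 42 + 53.25 = 95.25 → 95
After the tint: rgb(135, 126, 95) = #877E5F.
Per channel, c → c + 0.2(128 − c):
  R: 135 + 0.2×(128−135) = 135 − 1.4 = 133.6 → 134
  G: 126 + 0.2×(128−126) = 126 + 0.4 = 126.4 → 126
  B: 95 + 6.6 = 101.6 → 102
rgb(134, 126, 102) = #867E66.

#867E66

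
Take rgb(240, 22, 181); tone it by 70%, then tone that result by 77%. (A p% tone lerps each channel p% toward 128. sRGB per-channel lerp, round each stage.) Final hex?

A 70% tone moves each channel 70% toward 128:
  R: 240 − 78.4 = 161.6 → 162
  G: 22 + 0.7×(128−22) = 22 + 74.2 = 96.2 → 96
  B: 181 + 0.7×(128−181) = 181 − 37.1 = 143.9 → 144
After the tone: rgb(162, 96, 144) = #A26090.
Lerp each channel 77% toward 128:
  R: 162 + 0.77×(128−162) = 162 − 26.18 = 135.82 → 136
  G: 96 + 0.77×(128−96) = 96 + 24.64 = 120.64 → 121
  B: 144 + 0.77×(128−144) = 144 − 12.32 = 131.68 → 132
rgb(136, 121, 132) = #887984.

#887984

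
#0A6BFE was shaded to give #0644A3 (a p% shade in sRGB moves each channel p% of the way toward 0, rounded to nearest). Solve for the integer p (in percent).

#0A6BFE is rgb(10, 107, 254); #0644A3 is rgb(6, 68, 163).
On the B channel (widest range): 163 ≈ 254 + (p/100)(0 − 254), so p ≈ 100×(163 − 254)/(0 − 254) = -9100/-254 = 35.83.
p = 36 reproduces all three channels after rounding.

36%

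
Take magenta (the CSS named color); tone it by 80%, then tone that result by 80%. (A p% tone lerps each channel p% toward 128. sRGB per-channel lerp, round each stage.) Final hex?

CSS magenta is rgb(255, 0, 255).
An 80% tone moves each channel 80% toward 128:
  R: 255 + 0.8×(128−255) = 255 − 101.6 = 153.4 → 153
  G: 0 + 0.8×(128−0) = 0 + 102.4 = 102.4 → 102
  B: 255 + 0.8×(128−255) = 255 − 101.6 = 153.4 → 153
After the tone: rgb(153, 102, 153) = #996699.
Per channel, c → c + 0.8(128 − c):
  R: 153 + 0.8×(128−153) = 153 − 20 = 133 → 133
  G: 102 + 0.8×(128−102) = 102 + 20.8 = 122.8 → 123
  B: 153 + 0.8×(128−153) = 153 − 20 = 133 → 133
rgb(133, 123, 133) = #857B85.

#857B85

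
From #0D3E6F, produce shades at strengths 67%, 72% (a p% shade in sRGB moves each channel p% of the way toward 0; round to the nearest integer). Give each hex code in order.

#0D3E6F is rgb(13, 62, 111).
67%: (13 − 8.71 = 4.29→4, 62 − 41.54 = 20.46→20, 111 − 74.37 = 36.63→37) → #041425
72%: (13 − 9.36 = 3.64→4, 62 − 44.64 = 17.36→17, 111 − 79.92 = 31.08→31) → #04111F

#041425, #04111F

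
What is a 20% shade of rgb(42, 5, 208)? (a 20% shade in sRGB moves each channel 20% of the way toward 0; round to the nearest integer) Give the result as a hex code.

Per channel, c → c + 0.2(0 − c):
  R: 42 + 0.2×(0−42) = 42 − 8.4 = 33.6 → 34
  G: 5 + 0.2×(0−5) = 5 − 1 = 4 → 4
  B: 208 − 41.6 = 166.4 → 166
rgb(34, 4, 166) = #2204A6.

#2204A6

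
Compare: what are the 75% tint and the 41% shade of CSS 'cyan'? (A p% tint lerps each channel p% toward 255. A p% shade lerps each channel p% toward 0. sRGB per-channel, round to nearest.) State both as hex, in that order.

CSS cyan is rgb(0, 255, 255).
75% tint:
  R: 0 + 0.75×(255−0) = 0 + 191.25 = 191.25 → 191
  G: 255 + 0 = 255 → 255
  B: 255 + 0.75×(255−255) = 255 + 0 = 255 → 255
  → #BFFFFF
41% shade:
  R: 0 + 0.41×(0−0) = 0 + 0 = 0 → 0
  G: 255 + 0.41×(0−255) = 255 − 104.55 = 150.45 → 150
  B: 255 + 0.41×(0−255) = 255 − 104.55 = 150.45 → 150
  → #009696

#BFFFFF, #009696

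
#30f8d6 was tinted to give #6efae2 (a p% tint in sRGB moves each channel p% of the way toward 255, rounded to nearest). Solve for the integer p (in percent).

#30f8d6 is rgb(48, 248, 214); #6efae2 is rgb(110, 250, 226).
On the R channel (widest range): 110 ≈ 48 + (p/100)(255 − 48), so p ≈ 100×(110 − 48)/(255 − 48) = 6200/207 = 29.95.
p = 30 reproduces all three channels after rounding.

30%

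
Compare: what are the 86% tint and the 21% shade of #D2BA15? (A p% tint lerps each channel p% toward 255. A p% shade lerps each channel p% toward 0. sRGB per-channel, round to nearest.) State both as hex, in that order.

#D2BA15 is rgb(210, 186, 21).
86% tint:
  R: 210 + 0.86×(255−210) = 210 + 38.7 = 248.7 → 249
  G: 186 + 0.86×(255−186) = 186 + 59.34 = 245.34 → 245
  B: 21 + 0.86×(255−21) = 21 + 201.24 = 222.24 → 222
  → #F9F5DE
21% shade:
  R: 210 − 44.1 = 165.9 → 166
  G: 186 + 0.21×(0−186) = 186 − 39.06 = 146.94 → 147
  B: 21 + 0.21×(0−21) = 21 − 4.41 = 16.59 → 17
  → #A69311

#F9F5DE, #A69311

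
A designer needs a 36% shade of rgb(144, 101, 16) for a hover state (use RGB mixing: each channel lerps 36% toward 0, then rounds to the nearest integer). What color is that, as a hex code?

Lerp each channel 36% toward 0:
  R: 144 − 51.84 = 92.16 → 92
  G: 101 + 0.36×(0−101) = 101 − 36.36 = 64.64 → 65
  B: 16 + 0.36×(0−16) = 16 − 5.76 = 10.24 → 10
rgb(92, 65, 10) = #5C410A.

#5C410A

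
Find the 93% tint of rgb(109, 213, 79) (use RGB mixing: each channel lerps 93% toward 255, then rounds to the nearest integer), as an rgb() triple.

rgb(245, 252, 243)

Lerp each channel 93% toward 255:
  R: 109 + 0.93×(255−109) = 109 + 135.78 = 244.78 → 245
  G: 213 + 39.06 = 252.06 → 252
  B: 79 + 0.93×(255−79) = 79 + 163.68 = 242.68 → 243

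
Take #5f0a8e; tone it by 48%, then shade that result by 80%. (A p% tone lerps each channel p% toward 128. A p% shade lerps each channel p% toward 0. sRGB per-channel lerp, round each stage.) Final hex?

#160d1b

#5f0a8e is rgb(95, 10, 142).
A 48% tone moves each channel 48% toward 128:
  R: 95 + 15.84 = 110.84 → 111
  G: 10 + 0.48×(128−10) = 10 + 56.64 = 66.64 → 67
  B: 142 + 0.48×(128−142) = 142 − 6.72 = 135.28 → 135
After the tone: rgb(111, 67, 135) = #6f4387.
Per channel, c → c + 0.8(0 − c):
  R: 111 + 0.8×(0−111) = 111 − 88.8 = 22.2 → 22
  G: 67 + 0.8×(0−67) = 67 − 53.6 = 13.4 → 13
  B: 135 + 0.8×(0−135) = 135 − 108 = 27 → 27
rgb(22, 13, 27) = #160d1b.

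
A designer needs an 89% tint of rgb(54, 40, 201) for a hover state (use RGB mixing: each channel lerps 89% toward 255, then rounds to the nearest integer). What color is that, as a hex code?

#E9E7F9

Lerp each channel 89% toward 255:
  R: 54 + 178.89 = 232.89 → 233
  G: 40 + 191.35 = 231.35 → 231
  B: 201 + 0.89×(255−201) = 201 + 48.06 = 249.06 → 249
rgb(233, 231, 249) = #E9E7F9.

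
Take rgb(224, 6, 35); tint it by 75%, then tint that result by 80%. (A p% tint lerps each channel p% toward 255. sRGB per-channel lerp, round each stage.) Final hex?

A 75% tint moves each channel 75% toward 255:
  R: 224 + 0.75×(255−224) = 224 + 23.25 = 247.25 → 247
  G: 6 + 0.75×(255−6) = 6 + 186.75 = 192.75 → 193
  B: 35 + 0.75×(255−35) = 35 + 165 = 200 → 200
After the tint: rgb(247, 193, 200) = #F7C1C8.
Per channel, c → c + 0.8(255 − c):
  R: 247 + 6.4 = 253.4 → 253
  G: 193 + 0.8×(255−193) = 193 + 49.6 = 242.6 → 243
  B: 200 + 0.8×(255−200) = 200 + 44 = 244 → 244
rgb(253, 243, 244) = #FDF3F4.

#FDF3F4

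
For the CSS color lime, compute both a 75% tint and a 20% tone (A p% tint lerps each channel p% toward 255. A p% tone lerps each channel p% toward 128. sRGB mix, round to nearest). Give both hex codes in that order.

#BFFFBF, #1AE61A

CSS lime is rgb(0, 255, 0).
75% tint:
  R: 0 + 0.75×(255−0) = 0 + 191.25 = 191.25 → 191
  G: 255 + 0.75×(255−255) = 255 + 0 = 255 → 255
  B: 0 + 191.25 = 191.25 → 191
  → #BFFFBF
20% tone:
  R: 0 + 25.6 = 25.6 → 26
  G: 255 + 0.2×(128−255) = 255 − 25.4 = 229.6 → 230
  B: 0 + 0.2×(128−0) = 0 + 25.6 = 25.6 → 26
  → #1AE61A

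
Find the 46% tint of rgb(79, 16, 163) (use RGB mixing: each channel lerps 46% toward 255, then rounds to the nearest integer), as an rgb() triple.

Lerp each channel 46% toward 255:
  R: 79 + 0.46×(255−79) = 79 + 80.96 = 159.96 → 160
  G: 16 + 109.94 = 125.94 → 126
  B: 163 + 42.32 = 205.32 → 205

rgb(160, 126, 205)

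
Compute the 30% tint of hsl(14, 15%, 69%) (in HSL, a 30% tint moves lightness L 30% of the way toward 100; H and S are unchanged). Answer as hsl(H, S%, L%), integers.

hsl(14, 15%, 78%)

L moves 30% from 69 toward 100: 69 + 9.3 = 78.3 → 78.
H and S are unchanged.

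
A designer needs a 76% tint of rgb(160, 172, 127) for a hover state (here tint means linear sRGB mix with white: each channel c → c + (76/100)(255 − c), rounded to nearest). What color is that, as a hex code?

#e8ebe0

A 76% tint moves each channel 76% toward 255:
  R: 160 + 0.76×(255−160) = 160 + 72.2 = 232.2 → 232
  G: 172 + 0.76×(255−172) = 172 + 63.08 = 235.08 → 235
  B: 127 + 97.28 = 224.28 → 224
rgb(232, 235, 224) = #e8ebe0.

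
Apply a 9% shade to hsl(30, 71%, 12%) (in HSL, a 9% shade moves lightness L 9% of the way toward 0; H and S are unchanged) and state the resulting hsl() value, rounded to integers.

L moves 9% from 12 toward 0: 12 − 1.08 = 10.92 → 11.
H and S are unchanged.

hsl(30, 71%, 11%)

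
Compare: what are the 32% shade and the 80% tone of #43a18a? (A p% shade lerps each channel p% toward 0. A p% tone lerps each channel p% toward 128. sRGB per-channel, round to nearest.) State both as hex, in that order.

#43a18a is rgb(67, 161, 138).
32% shade:
  R: 67 + 0.32×(0−67) = 67 − 21.44 = 45.56 → 46
  G: 161 − 51.52 = 109.48 → 109
  B: 138 − 44.16 = 93.84 → 94
  → #2e6d5e
80% tone:
  R: 67 + 48.8 = 115.8 → 116
  G: 161 − 26.4 = 134.6 → 135
  B: 138 + 0.8×(128−138) = 138 − 8 = 130 → 130
  → #748782

#2e6d5e, #748782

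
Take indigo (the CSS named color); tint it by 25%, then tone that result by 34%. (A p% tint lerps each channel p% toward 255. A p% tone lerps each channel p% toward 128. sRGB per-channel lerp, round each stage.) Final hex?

CSS indigo is rgb(75, 0, 130).
Lerp each channel 25% toward 255:
  R: 75 + 0.25×(255−75) = 75 + 45 = 120 → 120
  G: 0 + 0.25×(255−0) = 0 + 63.75 = 63.75 → 64
  B: 130 + 0.25×(255−130) = 130 + 31.25 = 161.25 → 161
After the tint: rgb(120, 64, 161) = #7840A1.
A 34% tone moves each channel 34% toward 128:
  R: 120 + 0.34×(128−120) = 120 + 2.72 = 122.72 → 123
  G: 64 + 0.34×(128−64) = 64 + 21.76 = 85.76 → 86
  B: 161 − 11.22 = 149.78 → 150
rgb(123, 86, 150) = #7B5696.

#7B5696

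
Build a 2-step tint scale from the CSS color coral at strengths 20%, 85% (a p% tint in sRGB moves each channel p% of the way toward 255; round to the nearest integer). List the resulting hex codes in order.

CSS coral is rgb(255, 127, 80).
20%: (255→255, 127 + 25.6 = 152.6→153, 80 + 35 = 115→115) → #ff9973
85%: (255→255, 127 + 108.8 = 235.8→236, 80 + 148.75 = 228.75→229) → #ffece5

#ff9973, #ffece5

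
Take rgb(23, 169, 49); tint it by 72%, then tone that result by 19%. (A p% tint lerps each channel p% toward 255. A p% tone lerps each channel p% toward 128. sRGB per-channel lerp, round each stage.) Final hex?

A 72% tint moves each channel 72% toward 255:
  R: 23 + 0.72×(255−23) = 23 + 167.04 = 190.04 → 190
  G: 169 + 61.92 = 230.92 → 231
  B: 49 + 148.32 = 197.32 → 197
After the tint: rgb(190, 231, 197) = #bee7c5.
Per channel, c → c + 0.19(128 − c):
  R: 190 − 11.78 = 178.22 → 178
  G: 231 + 0.19×(128−231) = 231 − 19.57 = 211.43 → 211
  B: 197 + 0.19×(128−197) = 197 − 13.11 = 183.89 → 184
rgb(178, 211, 184) = #b2d3b8.

#b2d3b8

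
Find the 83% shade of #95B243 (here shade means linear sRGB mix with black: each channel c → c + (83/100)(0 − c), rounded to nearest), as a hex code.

#95B243 is rgb(149, 178, 67).
Lerp each channel 83% toward 0:
  R: 149 + 0.83×(0−149) = 149 − 123.67 = 25.33 → 25
  G: 178 + 0.83×(0−178) = 178 − 147.74 = 30.26 → 30
  B: 67 + 0.83×(0−67) = 67 − 55.61 = 11.39 → 11
rgb(25, 30, 11) = #191E0B.

#191E0B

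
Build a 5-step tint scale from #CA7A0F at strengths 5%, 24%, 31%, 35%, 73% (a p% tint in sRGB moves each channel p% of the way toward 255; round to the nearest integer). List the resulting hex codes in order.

#CD811B, #D79A49, #DAA359, #DDA963, #F1DBBE

#CA7A0F is rgb(202, 122, 15).
5%: (202 + 2.65 = 204.65→205, 122 + 6.65 = 128.65→129, 15 + 12 = 27→27) → #CD811B
24%: (202 + 12.72 = 214.72→215, 122 + 31.92 = 153.92→154, 15 + 57.6 = 72.6→73) → #D79A49
31%: (202 + 16.43 = 218.43→218, 122 + 41.23 = 163.23→163, 15 + 74.4 = 89.4→89) → #DAA359
35%: (202 + 18.55 = 220.55→221, 122 + 46.55 = 168.55→169, 15 + 84 = 99→99) → #DDA963
73%: (202 + 38.69 = 240.69→241, 122 + 97.09 = 219.09→219, 15 + 175.2 = 190.2→190) → #F1DBBE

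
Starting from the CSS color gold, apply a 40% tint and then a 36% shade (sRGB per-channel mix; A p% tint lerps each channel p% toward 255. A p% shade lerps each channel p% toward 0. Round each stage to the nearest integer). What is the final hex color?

#A39441

CSS gold is rgb(255, 215, 0).
Per channel, c → c + 0.4(255 − c):
  R: 255 + 0.4×(255−255) = 255 + 0 = 255 → 255
  G: 215 + 0.4×(255−215) = 215 + 16 = 231 → 231
  B: 0 + 0.4×(255−0) = 0 + 102 = 102 → 102
After the tint: rgb(255, 231, 102) = #FFE766.
A 36% shade moves each channel 36% toward 0:
  R: 255 − 91.8 = 163.2 → 163
  G: 231 + 0.36×(0−231) = 231 − 83.16 = 147.84 → 148
  B: 102 + 0.36×(0−102) = 102 − 36.72 = 65.28 → 65
rgb(163, 148, 65) = #A39441.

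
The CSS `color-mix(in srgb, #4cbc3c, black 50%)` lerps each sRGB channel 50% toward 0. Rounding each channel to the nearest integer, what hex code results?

#265e1e

#4cbc3c is rgb(76, 188, 60).
Lerp each channel 50% toward 0:
  R: 76 − 38 = 38 → 38
  G: 188 − 94 = 94 → 94
  B: 60 + 0.5×(0−60) = 60 − 30 = 30 → 30
rgb(38, 94, 30) = #265e1e.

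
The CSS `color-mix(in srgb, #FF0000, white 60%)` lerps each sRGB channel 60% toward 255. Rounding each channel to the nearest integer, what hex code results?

#FF9999

#FF0000 is rgb(255, 0, 0).
A 60% tint moves each channel 60% toward 255:
  R: 255 + 0 = 255 → 255
  G: 0 + 153 = 153 → 153
  B: 0 + 0.6×(255−0) = 0 + 153 = 153 → 153
rgb(255, 153, 153) = #FF9999.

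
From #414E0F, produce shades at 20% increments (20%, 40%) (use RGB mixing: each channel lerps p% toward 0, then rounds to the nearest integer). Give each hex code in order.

#343E0C, #272F09

#414E0F is rgb(65, 78, 15).
20%: (65 − 13 = 52→52, 78 − 15.6 = 62.4→62, 15 − 3 = 12→12) → #343E0C
40%: (65 − 26 = 39→39, 78 − 31.2 = 46.8→47, 15 − 6 = 9→9) → #272F09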